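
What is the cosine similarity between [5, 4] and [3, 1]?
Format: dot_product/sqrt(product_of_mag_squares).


dot = 19. |a|^2 = 41, |b|^2 = 10. cos = 19/sqrt(410).

19/sqrt(410)


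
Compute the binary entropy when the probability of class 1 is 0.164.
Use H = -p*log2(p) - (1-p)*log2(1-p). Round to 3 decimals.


H = -0.164*log2(0.164) - 0.836*log2(0.836) = 0.644.

0.644


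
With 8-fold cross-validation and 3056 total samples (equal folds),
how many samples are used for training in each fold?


Each validation fold has 3056/8 = 382 samples. Training set = 3056 - 382 = 2674.

2674


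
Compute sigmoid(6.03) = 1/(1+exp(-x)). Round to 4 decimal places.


sigma(6.03) = 1/(1+e^(-6.03)) = 1/(1+0.002405) = 1/1.002405 = 0.9976.

0.9976


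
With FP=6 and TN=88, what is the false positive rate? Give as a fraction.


FPR = FP / (FP + TN) = 6 / 94 = 3/47.

3/47


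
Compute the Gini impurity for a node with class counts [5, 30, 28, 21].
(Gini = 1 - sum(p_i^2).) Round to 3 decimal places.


Total = 84. Proportions: 5/84, 30/84, 28/84, 21/84. sum(p_i^2) = 0.3047. Gini = 1 - 0.3047 = 0.6953, which rounds to 0.695.

0.695


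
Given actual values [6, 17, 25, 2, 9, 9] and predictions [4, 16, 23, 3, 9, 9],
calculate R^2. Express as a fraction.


Mean(y) = 34/3. SS_res = 10. SS_tot = 1036/3. R^2 = 1 - 10/(1036/3) = 503/518.

503/518


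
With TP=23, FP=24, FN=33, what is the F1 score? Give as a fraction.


Precision = 23/47 = 23/47. Recall = 23/56 = 23/56. F1 = 2*P*R/(P+R) = 46/103.

46/103


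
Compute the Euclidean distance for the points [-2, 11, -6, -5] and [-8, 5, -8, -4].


d = sqrt(sum of squared differences). (-2--8)^2=36, (11-5)^2=36, (-6--8)^2=4, (-5--4)^2=1. Sum = 77.

sqrt(77)


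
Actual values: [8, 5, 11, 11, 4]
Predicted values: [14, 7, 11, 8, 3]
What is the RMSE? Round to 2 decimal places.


MSE = 10.0000. RMSE = sqrt(10.0000) = 3.16.

3.16


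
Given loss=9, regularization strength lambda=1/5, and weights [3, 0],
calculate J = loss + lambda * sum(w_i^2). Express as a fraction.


L2 sq norm = sum(w^2) = 9. J = 9 + 1/5 * 9 = 54/5.

54/5


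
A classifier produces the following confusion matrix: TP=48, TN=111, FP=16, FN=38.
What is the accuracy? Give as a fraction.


Accuracy = (TP + TN) / (TP + TN + FP + FN) = (48 + 111) / 213 = 53/71.

53/71


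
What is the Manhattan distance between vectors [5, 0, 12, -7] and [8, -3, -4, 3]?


d = sum of absolute differences: |5-8|=3 + |0--3|=3 + |12--4|=16 + |-7-3|=10 = 32.

32


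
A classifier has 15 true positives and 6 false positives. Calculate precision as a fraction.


Precision = TP / (TP + FP) = 15 / 21 = 5/7.

5/7


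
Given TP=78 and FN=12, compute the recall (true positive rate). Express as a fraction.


Recall = TP / (TP + FN) = 78 / 90 = 13/15.

13/15


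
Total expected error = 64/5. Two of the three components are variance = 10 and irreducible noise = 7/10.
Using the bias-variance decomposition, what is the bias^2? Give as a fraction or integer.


Total error = bias^2 + variance + irreducible noise. So bias^2 = 64/5 - 10 - 7/10 = 21/10.

21/10


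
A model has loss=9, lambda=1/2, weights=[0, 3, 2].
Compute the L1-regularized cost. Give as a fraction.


L1 norm = sum(|w|) = 5. J = 9 + 1/2 * 5 = 23/2.

23/2


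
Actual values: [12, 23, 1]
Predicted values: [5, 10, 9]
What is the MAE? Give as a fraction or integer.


MAE = (1/3) * (|12-5|=7 + |23-10|=13 + |1-9|=8). Sum = 28. MAE = 28/3.

28/3


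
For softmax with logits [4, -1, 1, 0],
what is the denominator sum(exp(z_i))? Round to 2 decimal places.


Denom = e^4=54.5982 + e^-1=0.3679 + e^1=2.7183 + e^0=1.0000. Sum = 58.6844, which rounds to 58.68.

58.68


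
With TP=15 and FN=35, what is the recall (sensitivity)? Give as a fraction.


Recall = TP / (TP + FN) = 15 / 50 = 3/10.

3/10


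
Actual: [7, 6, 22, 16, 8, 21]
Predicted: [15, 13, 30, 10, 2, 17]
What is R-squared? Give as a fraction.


Mean(y) = 40/3. SS_res = 265. SS_tot = 790/3. R^2 = 1 - 265/(790/3) = -1/158.

-1/158


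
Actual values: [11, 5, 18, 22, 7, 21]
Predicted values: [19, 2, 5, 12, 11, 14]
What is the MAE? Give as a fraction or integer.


MAE = (1/6) * (|11-19|=8 + |5-2|=3 + |18-5|=13 + |22-12|=10 + |7-11|=4 + |21-14|=7). Sum = 45. MAE = 15/2.

15/2


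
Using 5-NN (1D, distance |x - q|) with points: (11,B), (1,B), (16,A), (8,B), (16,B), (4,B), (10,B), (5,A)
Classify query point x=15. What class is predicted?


Distances: |11-15|=4, |1-15|=14, |16-15|=1, |8-15|=7, |16-15|=1, |4-15|=11, |10-15|=5, |5-15|=10. 5 nearest: (16,A), (16,B), (11,B), (10,B), (8,B). Counts: {'A': 1, 'B': 4}. Majority class: B.

B


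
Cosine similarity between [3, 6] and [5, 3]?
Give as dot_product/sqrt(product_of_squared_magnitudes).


dot = 33. |a|^2 = 45, |b|^2 = 34. cos = 33/sqrt(1530).

33/sqrt(1530)


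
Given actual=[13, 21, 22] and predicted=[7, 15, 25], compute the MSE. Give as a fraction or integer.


MSE = (1/3) * ((13-7)^2=36 + (21-15)^2=36 + (22-25)^2=9). Sum = 81. MSE = 27.

27


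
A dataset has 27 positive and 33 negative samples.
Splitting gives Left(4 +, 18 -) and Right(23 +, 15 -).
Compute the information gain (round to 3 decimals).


H(parent) = 0.9928. H(left) = 0.6840, H(right) = 0.9678. Weighted = (22/60)*0.6840 + (38/60)*0.9678 = 0.8637. IG = 0.9928 - 0.8637 = 0.1291, which rounds to 0.129.

0.129


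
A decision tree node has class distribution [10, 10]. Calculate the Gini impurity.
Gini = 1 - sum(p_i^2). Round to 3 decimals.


Total = 20. Proportions: 10/20, 10/20. sum(p_i^2) = 0.5000. Gini = 1 - 0.5000 = 0.5000, which rounds to 0.500.

0.500


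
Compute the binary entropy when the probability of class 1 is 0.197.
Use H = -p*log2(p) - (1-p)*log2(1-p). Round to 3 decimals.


H = -0.197*log2(0.197) - 0.803*log2(0.803) = 0.716.

0.716


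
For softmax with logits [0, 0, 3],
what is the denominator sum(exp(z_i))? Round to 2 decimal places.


Denom = e^0=1.0000 + e^0=1.0000 + e^3=20.0855. Sum = 22.0855, which rounds to 22.09.

22.09


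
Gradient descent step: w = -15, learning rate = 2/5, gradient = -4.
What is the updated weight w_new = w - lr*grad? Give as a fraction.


w_new = -15 - 2/5 * -4 = -15 - -8/5 = -67/5.

-67/5


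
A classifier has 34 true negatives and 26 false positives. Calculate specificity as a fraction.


Specificity = TN / (TN + FP) = 34 / 60 = 17/30.

17/30


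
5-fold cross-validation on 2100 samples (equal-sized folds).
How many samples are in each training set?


Each validation fold has 2100/5 = 420 samples. Training set = 2100 - 420 = 1680.

1680


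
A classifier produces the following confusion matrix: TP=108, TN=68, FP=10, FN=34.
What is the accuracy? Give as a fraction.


Accuracy = (TP + TN) / (TP + TN + FP + FN) = (108 + 68) / 220 = 4/5.

4/5


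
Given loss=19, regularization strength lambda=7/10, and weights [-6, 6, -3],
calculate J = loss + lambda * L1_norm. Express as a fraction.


L1 norm = sum(|w|) = 15. J = 19 + 7/10 * 15 = 59/2.

59/2


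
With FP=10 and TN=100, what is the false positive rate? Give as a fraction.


FPR = FP / (FP + TN) = 10 / 110 = 1/11.

1/11


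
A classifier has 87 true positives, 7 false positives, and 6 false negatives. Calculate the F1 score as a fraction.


Precision = 87/94 = 87/94. Recall = 87/93 = 29/31. F1 = 2*P*R/(P+R) = 174/187.

174/187


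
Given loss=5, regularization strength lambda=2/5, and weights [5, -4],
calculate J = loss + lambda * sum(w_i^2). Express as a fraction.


L2 sq norm = sum(w^2) = 41. J = 5 + 2/5 * 41 = 107/5.

107/5


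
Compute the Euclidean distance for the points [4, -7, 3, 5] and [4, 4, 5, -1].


d = sqrt(sum of squared differences). (4-4)^2=0, (-7-4)^2=121, (3-5)^2=4, (5--1)^2=36. Sum = 161.

sqrt(161)


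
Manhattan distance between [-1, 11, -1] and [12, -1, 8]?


d = sum of absolute differences: |-1-12|=13 + |11--1|=12 + |-1-8|=9 = 34.

34


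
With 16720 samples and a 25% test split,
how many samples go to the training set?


Test set = 16720 * 25% = 4180. Training set = 16720 - 4180 = 12540.

12540


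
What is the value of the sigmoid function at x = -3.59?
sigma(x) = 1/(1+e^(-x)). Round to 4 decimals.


sigma(-3.59) = 1/(1+e^(3.59)) = 1/(1+36.234076) = 1/37.234076 = 0.0269.

0.0269


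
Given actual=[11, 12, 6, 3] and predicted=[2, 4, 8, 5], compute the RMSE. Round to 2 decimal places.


MSE = 38.2500. RMSE = sqrt(38.2500) = 6.18.

6.18


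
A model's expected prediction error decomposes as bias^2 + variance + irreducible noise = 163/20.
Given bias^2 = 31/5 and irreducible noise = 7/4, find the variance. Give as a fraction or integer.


Total error = bias^2 + variance + irreducible noise. So variance = 163/20 - 31/5 - 7/4 = 1/5.

1/5


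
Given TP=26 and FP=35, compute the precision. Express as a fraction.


Precision = TP / (TP + FP) = 26 / 61 = 26/61.

26/61


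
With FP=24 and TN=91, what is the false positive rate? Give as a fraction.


FPR = FP / (FP + TN) = 24 / 115 = 24/115.

24/115


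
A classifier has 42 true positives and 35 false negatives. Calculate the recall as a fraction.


Recall = TP / (TP + FN) = 42 / 77 = 6/11.

6/11


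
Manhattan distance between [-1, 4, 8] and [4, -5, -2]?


d = sum of absolute differences: |-1-4|=5 + |4--5|=9 + |8--2|=10 = 24.

24


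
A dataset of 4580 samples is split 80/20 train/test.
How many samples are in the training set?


Test set = 4580 * 20% = 916. Training set = 4580 - 916 = 3664.

3664


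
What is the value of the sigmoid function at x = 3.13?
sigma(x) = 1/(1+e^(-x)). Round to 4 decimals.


sigma(3.13) = 1/(1+e^(-3.13)) = 1/(1+0.043718) = 1/1.043718 = 0.9581.

0.9581


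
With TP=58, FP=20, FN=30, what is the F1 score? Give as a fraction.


Precision = 58/78 = 29/39. Recall = 58/88 = 29/44. F1 = 2*P*R/(P+R) = 58/83.

58/83


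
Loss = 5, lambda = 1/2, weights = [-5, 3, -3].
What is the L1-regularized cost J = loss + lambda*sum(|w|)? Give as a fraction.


L1 norm = sum(|w|) = 11. J = 5 + 1/2 * 11 = 21/2.

21/2


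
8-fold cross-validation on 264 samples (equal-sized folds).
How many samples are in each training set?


Each validation fold has 264/8 = 33 samples. Training set = 264 - 33 = 231.

231


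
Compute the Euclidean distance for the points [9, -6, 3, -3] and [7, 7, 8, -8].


d = sqrt(sum of squared differences). (9-7)^2=4, (-6-7)^2=169, (3-8)^2=25, (-3--8)^2=25. Sum = 223.

sqrt(223)


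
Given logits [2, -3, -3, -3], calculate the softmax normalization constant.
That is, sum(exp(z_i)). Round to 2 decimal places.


Denom = e^2=7.3891 + e^-3=0.0498 + e^-3=0.0498 + e^-3=0.0498. Sum = 7.5385, which rounds to 7.54.

7.54


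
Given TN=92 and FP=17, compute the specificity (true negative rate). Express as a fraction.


Specificity = TN / (TN + FP) = 92 / 109 = 92/109.

92/109


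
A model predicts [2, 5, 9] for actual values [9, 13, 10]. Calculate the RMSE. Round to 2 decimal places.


MSE = 38.0000. RMSE = sqrt(38.0000) = 6.16.

6.16


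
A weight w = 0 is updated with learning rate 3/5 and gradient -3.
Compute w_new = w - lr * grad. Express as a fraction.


w_new = 0 - 3/5 * -3 = 0 - -9/5 = 9/5.

9/5


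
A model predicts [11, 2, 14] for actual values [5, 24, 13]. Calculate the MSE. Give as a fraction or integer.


MSE = (1/3) * ((5-11)^2=36 + (24-2)^2=484 + (13-14)^2=1). Sum = 521. MSE = 521/3.

521/3


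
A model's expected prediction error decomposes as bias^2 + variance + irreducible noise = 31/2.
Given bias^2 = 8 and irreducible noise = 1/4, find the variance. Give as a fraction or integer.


Total error = bias^2 + variance + irreducible noise. So variance = 31/2 - 8 - 1/4 = 29/4.

29/4


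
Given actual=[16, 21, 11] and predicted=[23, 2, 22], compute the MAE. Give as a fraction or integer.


MAE = (1/3) * (|16-23|=7 + |21-2|=19 + |11-22|=11). Sum = 37. MAE = 37/3.

37/3


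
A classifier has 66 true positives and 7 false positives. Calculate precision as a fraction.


Precision = TP / (TP + FP) = 66 / 73 = 66/73.

66/73


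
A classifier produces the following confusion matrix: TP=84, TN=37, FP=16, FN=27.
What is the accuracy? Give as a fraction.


Accuracy = (TP + TN) / (TP + TN + FP + FN) = (84 + 37) / 164 = 121/164.

121/164


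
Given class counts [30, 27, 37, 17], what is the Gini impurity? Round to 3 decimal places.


Total = 111. Proportions: 30/111, 27/111, 37/111, 17/111. sum(p_i^2) = 0.2668. Gini = 1 - 0.2668 = 0.7332, which rounds to 0.733.

0.733


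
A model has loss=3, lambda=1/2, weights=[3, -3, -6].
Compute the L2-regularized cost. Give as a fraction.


L2 sq norm = sum(w^2) = 54. J = 3 + 1/2 * 54 = 30.

30


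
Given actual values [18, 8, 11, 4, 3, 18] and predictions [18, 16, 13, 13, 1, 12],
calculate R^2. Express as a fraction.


Mean(y) = 31/3. SS_res = 189. SS_tot = 652/3. R^2 = 1 - 189/(652/3) = 85/652.

85/652


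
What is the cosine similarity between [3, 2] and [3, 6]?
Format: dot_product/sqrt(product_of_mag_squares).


dot = 21. |a|^2 = 13, |b|^2 = 45. cos = 21/sqrt(585).

21/sqrt(585)


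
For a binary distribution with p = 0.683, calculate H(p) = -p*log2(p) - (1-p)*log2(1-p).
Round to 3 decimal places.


H = -0.683*log2(0.683) - 0.317*log2(0.317) = 0.901.

0.901


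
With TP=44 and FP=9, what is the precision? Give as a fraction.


Precision = TP / (TP + FP) = 44 / 53 = 44/53.

44/53


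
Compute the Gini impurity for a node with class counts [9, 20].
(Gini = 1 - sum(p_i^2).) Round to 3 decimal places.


Total = 29. Proportions: 9/29, 20/29. sum(p_i^2) = 0.5719. Gini = 1 - 0.5719 = 0.4281, which rounds to 0.428.

0.428


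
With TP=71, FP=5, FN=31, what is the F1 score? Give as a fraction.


Precision = 71/76 = 71/76. Recall = 71/102 = 71/102. F1 = 2*P*R/(P+R) = 71/89.

71/89


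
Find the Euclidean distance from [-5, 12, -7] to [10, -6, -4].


d = sqrt(sum of squared differences). (-5-10)^2=225, (12--6)^2=324, (-7--4)^2=9. Sum = 558.

sqrt(558)


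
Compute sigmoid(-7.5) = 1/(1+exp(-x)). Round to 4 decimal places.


sigma(-7.5) = 1/(1+e^(7.5)) = 1/(1+1808.042414) = 1/1809.042414 = 0.0006.

0.0006


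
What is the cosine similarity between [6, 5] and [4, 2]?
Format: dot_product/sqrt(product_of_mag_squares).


dot = 34. |a|^2 = 61, |b|^2 = 20. cos = 34/sqrt(1220).

34/sqrt(1220)


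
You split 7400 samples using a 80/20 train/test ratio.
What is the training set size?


Test set = 7400 * 20% = 1480. Training set = 7400 - 1480 = 5920.

5920


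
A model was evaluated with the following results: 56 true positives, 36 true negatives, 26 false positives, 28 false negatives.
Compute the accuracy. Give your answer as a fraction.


Accuracy = (TP + TN) / (TP + TN + FP + FN) = (56 + 36) / 146 = 46/73.

46/73


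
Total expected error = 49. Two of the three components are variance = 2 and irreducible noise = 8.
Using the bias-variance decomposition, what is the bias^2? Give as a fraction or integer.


Total error = bias^2 + variance + irreducible noise. So bias^2 = 49 - 2 - 8 = 39.

39


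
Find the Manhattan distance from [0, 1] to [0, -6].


d = sum of absolute differences: |0-0|=0 + |1--6|=7 = 7.

7


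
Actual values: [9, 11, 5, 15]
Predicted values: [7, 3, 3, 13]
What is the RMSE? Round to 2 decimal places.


MSE = 19.0000. RMSE = sqrt(19.0000) = 4.36.

4.36


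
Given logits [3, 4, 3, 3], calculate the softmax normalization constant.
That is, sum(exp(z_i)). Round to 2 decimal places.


Denom = e^3=20.0855 + e^4=54.5982 + e^3=20.0855 + e^3=20.0855. Sum = 114.8547, which rounds to 114.85.

114.85


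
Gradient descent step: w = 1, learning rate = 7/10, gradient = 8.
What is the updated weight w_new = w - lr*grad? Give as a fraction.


w_new = 1 - 7/10 * 8 = 1 - 28/5 = -23/5.

-23/5


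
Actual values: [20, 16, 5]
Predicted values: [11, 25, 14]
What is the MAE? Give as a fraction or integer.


MAE = (1/3) * (|20-11|=9 + |16-25|=9 + |5-14|=9). Sum = 27. MAE = 9.

9


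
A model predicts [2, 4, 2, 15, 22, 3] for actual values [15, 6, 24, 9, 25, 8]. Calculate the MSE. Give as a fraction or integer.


MSE = (1/6) * ((15-2)^2=169 + (6-4)^2=4 + (24-2)^2=484 + (9-15)^2=36 + (25-22)^2=9 + (8-3)^2=25). Sum = 727. MSE = 727/6.

727/6


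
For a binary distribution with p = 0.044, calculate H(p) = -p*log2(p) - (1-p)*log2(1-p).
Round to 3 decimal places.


H = -0.044*log2(0.044) - 0.956*log2(0.956) = 0.260.

0.260


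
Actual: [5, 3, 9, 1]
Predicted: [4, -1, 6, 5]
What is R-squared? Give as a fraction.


Mean(y) = 9/2. SS_res = 42. SS_tot = 35. R^2 = 1 - 42/(35) = -1/5.

-1/5


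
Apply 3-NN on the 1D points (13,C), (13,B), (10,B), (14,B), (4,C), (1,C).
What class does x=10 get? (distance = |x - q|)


Distances: |13-10|=3, |13-10|=3, |10-10|=0, |14-10|=4, |4-10|=6, |1-10|=9. 3 nearest: (10,B), (13,B), (13,C). Counts: {'B': 2, 'C': 1}. Majority class: B.

B


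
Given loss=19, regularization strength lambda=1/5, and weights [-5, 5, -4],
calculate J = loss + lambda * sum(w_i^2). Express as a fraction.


L2 sq norm = sum(w^2) = 66. J = 19 + 1/5 * 66 = 161/5.

161/5


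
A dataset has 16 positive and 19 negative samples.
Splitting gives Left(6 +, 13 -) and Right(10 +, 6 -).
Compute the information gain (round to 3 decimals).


H(parent) = 0.9947. H(left) = 0.8997, H(right) = 0.9544. Weighted = (19/35)*0.8997 + (16/35)*0.9544 = 0.9247. IG = 0.9947 - 0.9247 = 0.0700, which rounds to 0.070.

0.070


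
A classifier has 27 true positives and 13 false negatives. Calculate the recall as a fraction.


Recall = TP / (TP + FN) = 27 / 40 = 27/40.

27/40


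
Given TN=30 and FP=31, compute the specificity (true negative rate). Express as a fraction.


Specificity = TN / (TN + FP) = 30 / 61 = 30/61.

30/61


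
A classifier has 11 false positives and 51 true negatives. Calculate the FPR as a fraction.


FPR = FP / (FP + TN) = 11 / 62 = 11/62.

11/62


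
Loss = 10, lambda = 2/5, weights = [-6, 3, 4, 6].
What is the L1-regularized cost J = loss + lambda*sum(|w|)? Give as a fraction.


L1 norm = sum(|w|) = 19. J = 10 + 2/5 * 19 = 88/5.

88/5


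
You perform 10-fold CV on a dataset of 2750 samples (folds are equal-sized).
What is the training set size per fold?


Each validation fold has 2750/10 = 275 samples. Training set = 2750 - 275 = 2475.

2475


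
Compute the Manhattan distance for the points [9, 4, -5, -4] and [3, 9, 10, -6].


d = sum of absolute differences: |9-3|=6 + |4-9|=5 + |-5-10|=15 + |-4--6|=2 = 28.

28


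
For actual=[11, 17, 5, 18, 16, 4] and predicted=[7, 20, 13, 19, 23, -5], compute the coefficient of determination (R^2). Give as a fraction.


Mean(y) = 71/6. SS_res = 220. SS_tot = 1145/6. R^2 = 1 - 220/(1145/6) = -35/229.

-35/229


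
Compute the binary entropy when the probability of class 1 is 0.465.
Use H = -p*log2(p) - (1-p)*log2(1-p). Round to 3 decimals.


H = -0.465*log2(0.465) - 0.535*log2(0.535) = 0.996.

0.996


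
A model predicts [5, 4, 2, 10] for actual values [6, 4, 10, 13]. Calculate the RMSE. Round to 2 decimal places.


MSE = 18.5000. RMSE = sqrt(18.5000) = 4.30.

4.30


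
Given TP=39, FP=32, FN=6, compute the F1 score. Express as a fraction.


Precision = 39/71 = 39/71. Recall = 39/45 = 13/15. F1 = 2*P*R/(P+R) = 39/58.

39/58


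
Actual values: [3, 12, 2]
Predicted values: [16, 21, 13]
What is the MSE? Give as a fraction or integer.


MSE = (1/3) * ((3-16)^2=169 + (12-21)^2=81 + (2-13)^2=121). Sum = 371. MSE = 371/3.

371/3


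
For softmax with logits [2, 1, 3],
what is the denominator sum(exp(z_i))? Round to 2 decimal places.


Denom = e^2=7.3891 + e^1=2.7183 + e^3=20.0855. Sum = 30.1929, which rounds to 30.19.

30.19


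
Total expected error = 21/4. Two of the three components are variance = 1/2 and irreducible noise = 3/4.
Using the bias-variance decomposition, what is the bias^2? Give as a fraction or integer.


Total error = bias^2 + variance + irreducible noise. So bias^2 = 21/4 - 1/2 - 3/4 = 4.

4


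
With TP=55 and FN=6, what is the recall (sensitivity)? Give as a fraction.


Recall = TP / (TP + FN) = 55 / 61 = 55/61.

55/61


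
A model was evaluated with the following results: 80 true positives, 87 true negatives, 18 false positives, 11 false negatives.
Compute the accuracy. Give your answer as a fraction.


Accuracy = (TP + TN) / (TP + TN + FP + FN) = (80 + 87) / 196 = 167/196.

167/196


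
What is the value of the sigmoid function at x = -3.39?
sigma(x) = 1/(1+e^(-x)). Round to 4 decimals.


sigma(-3.39) = 1/(1+e^(3.39)) = 1/(1+29.665952) = 1/30.665952 = 0.0326.

0.0326


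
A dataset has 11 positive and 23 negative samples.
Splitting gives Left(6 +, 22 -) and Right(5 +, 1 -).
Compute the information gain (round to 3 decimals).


H(parent) = 0.9082. H(left) = 0.7496, H(right) = 0.6500. Weighted = (28/34)*0.7496 + (6/34)*0.6500 = 0.7320. IG = 0.9082 - 0.7320 = 0.1762, which rounds to 0.176.

0.176


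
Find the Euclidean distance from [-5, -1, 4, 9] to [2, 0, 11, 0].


d = sqrt(sum of squared differences). (-5-2)^2=49, (-1-0)^2=1, (4-11)^2=49, (9-0)^2=81. Sum = 180.

sqrt(180)


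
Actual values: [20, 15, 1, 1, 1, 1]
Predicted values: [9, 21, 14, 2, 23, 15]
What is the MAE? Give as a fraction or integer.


MAE = (1/6) * (|20-9|=11 + |15-21|=6 + |1-14|=13 + |1-2|=1 + |1-23|=22 + |1-15|=14). Sum = 67. MAE = 67/6.

67/6


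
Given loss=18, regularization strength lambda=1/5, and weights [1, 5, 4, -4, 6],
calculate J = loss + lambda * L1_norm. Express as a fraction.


L1 norm = sum(|w|) = 20. J = 18 + 1/5 * 20 = 22.

22


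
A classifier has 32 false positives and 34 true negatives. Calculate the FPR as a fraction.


FPR = FP / (FP + TN) = 32 / 66 = 16/33.

16/33


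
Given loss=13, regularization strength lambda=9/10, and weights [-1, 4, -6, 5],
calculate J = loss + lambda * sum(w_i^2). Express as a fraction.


L2 sq norm = sum(w^2) = 78. J = 13 + 9/10 * 78 = 416/5.

416/5


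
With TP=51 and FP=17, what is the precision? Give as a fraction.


Precision = TP / (TP + FP) = 51 / 68 = 3/4.

3/4


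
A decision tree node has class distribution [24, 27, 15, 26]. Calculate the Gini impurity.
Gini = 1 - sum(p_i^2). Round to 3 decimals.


Total = 92. Proportions: 24/92, 27/92, 15/92, 26/92. sum(p_i^2) = 0.2606. Gini = 1 - 0.2606 = 0.7394, which rounds to 0.739.

0.739


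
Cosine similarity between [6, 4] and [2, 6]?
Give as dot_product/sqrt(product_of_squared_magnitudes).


dot = 36. |a|^2 = 52, |b|^2 = 40. cos = 36/sqrt(2080).

36/sqrt(2080)


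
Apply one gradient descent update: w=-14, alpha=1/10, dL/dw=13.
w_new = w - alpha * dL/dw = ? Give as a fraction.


w_new = -14 - 1/10 * 13 = -14 - 13/10 = -153/10.

-153/10


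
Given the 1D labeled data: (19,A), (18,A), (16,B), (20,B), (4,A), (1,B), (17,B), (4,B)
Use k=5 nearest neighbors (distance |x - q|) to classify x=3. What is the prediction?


Distances: |19-3|=16, |18-3|=15, |16-3|=13, |20-3|=17, |4-3|=1, |1-3|=2, |17-3|=14, |4-3|=1. 5 nearest: (4,A), (4,B), (1,B), (16,B), (17,B). Counts: {'A': 1, 'B': 4}. Majority class: B.

B


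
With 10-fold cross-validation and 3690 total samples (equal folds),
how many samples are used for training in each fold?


Each validation fold has 3690/10 = 369 samples. Training set = 3690 - 369 = 3321.

3321


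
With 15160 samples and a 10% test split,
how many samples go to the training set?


Test set = 15160 * 10% = 1516. Training set = 15160 - 1516 = 13644.

13644


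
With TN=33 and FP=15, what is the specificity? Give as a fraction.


Specificity = TN / (TN + FP) = 33 / 48 = 11/16.

11/16


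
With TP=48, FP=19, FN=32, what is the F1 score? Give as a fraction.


Precision = 48/67 = 48/67. Recall = 48/80 = 3/5. F1 = 2*P*R/(P+R) = 32/49.

32/49


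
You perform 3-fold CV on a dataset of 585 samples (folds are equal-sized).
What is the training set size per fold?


Each validation fold has 585/3 = 195 samples. Training set = 585 - 195 = 390.

390


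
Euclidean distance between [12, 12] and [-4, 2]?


d = sqrt(sum of squared differences). (12--4)^2=256, (12-2)^2=100. Sum = 356.

sqrt(356)


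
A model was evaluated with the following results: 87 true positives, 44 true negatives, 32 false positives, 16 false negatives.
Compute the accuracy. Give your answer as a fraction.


Accuracy = (TP + TN) / (TP + TN + FP + FN) = (87 + 44) / 179 = 131/179.

131/179


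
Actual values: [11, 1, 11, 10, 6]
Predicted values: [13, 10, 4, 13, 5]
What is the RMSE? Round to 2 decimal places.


MSE = 28.8000. RMSE = sqrt(28.8000) = 5.37.

5.37


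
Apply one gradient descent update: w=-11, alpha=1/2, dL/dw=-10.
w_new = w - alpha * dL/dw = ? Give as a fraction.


w_new = -11 - 1/2 * -10 = -11 - -5 = -6.

-6


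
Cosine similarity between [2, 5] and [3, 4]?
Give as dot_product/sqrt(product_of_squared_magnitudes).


dot = 26. |a|^2 = 29, |b|^2 = 25. cos = 26/sqrt(725).

26/sqrt(725)


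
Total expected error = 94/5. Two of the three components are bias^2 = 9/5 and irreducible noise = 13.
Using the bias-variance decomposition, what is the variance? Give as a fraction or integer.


Total error = bias^2 + variance + irreducible noise. So variance = 94/5 - 9/5 - 13 = 4.

4


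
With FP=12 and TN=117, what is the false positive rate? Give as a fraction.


FPR = FP / (FP + TN) = 12 / 129 = 4/43.

4/43


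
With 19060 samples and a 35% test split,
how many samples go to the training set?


Test set = 19060 * 35% = 6671. Training set = 19060 - 6671 = 12389.

12389


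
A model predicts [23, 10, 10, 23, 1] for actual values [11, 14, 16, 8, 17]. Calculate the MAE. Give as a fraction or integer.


MAE = (1/5) * (|11-23|=12 + |14-10|=4 + |16-10|=6 + |8-23|=15 + |17-1|=16). Sum = 53. MAE = 53/5.

53/5


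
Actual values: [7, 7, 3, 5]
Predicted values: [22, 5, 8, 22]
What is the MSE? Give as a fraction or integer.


MSE = (1/4) * ((7-22)^2=225 + (7-5)^2=4 + (3-8)^2=25 + (5-22)^2=289). Sum = 543. MSE = 543/4.

543/4


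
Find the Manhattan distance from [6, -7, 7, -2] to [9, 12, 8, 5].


d = sum of absolute differences: |6-9|=3 + |-7-12|=19 + |7-8|=1 + |-2-5|=7 = 30.

30


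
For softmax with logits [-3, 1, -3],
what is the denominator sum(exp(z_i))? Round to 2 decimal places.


Denom = e^-3=0.0498 + e^1=2.7183 + e^-3=0.0498. Sum = 2.8179, which rounds to 2.82.

2.82


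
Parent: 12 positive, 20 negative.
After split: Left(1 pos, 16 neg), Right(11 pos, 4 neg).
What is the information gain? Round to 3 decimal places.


H(parent) = 0.9544. H(left) = 0.3228, H(right) = 0.8366. Weighted = (17/32)*0.3228 + (15/32)*0.8366 = 0.5636. IG = 0.9544 - 0.5636 = 0.3908, which rounds to 0.391.

0.391


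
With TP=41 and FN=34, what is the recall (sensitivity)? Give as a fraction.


Recall = TP / (TP + FN) = 41 / 75 = 41/75.

41/75


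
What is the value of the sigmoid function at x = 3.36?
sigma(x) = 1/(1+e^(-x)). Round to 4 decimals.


sigma(3.36) = 1/(1+e^(-3.36)) = 1/(1+0.034735) = 1/1.034735 = 0.9664.

0.9664


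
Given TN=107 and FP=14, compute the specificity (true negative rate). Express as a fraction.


Specificity = TN / (TN + FP) = 107 / 121 = 107/121.

107/121


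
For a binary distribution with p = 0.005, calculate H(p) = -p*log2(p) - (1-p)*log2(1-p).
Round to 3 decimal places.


H = -0.005*log2(0.005) - 0.995*log2(0.995) = 0.045.

0.045


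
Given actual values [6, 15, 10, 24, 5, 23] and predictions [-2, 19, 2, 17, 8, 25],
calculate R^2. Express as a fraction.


Mean(y) = 83/6. SS_res = 206. SS_tot = 2057/6. R^2 = 1 - 206/(2057/6) = 821/2057.

821/2057


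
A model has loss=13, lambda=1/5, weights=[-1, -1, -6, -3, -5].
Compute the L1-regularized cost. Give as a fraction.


L1 norm = sum(|w|) = 16. J = 13 + 1/5 * 16 = 81/5.

81/5


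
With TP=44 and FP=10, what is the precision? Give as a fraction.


Precision = TP / (TP + FP) = 44 / 54 = 22/27.

22/27


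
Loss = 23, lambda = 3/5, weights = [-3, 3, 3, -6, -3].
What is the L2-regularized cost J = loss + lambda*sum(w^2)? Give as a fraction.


L2 sq norm = sum(w^2) = 72. J = 23 + 3/5 * 72 = 331/5.

331/5


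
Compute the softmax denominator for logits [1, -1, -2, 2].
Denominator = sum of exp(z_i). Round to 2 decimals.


Denom = e^1=2.7183 + e^-1=0.3679 + e^-2=0.1353 + e^2=7.3891. Sum = 10.6106, which rounds to 10.61.

10.61


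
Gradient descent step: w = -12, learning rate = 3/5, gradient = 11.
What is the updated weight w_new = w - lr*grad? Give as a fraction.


w_new = -12 - 3/5 * 11 = -12 - 33/5 = -93/5.

-93/5


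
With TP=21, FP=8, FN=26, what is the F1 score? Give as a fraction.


Precision = 21/29 = 21/29. Recall = 21/47 = 21/47. F1 = 2*P*R/(P+R) = 21/38.

21/38


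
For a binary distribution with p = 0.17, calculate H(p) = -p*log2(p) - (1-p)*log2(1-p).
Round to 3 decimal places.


H = -0.17*log2(0.17) - 0.83*log2(0.83) = 0.658.

0.658


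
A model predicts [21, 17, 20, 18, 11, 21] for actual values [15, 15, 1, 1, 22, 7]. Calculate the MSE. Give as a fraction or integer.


MSE = (1/6) * ((15-21)^2=36 + (15-17)^2=4 + (1-20)^2=361 + (1-18)^2=289 + (22-11)^2=121 + (7-21)^2=196). Sum = 1007. MSE = 1007/6.

1007/6


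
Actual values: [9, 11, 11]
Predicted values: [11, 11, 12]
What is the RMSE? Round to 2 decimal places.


MSE = 1.6667. RMSE = sqrt(1.6667) = 1.29.

1.29


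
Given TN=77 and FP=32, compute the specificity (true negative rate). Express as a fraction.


Specificity = TN / (TN + FP) = 77 / 109 = 77/109.

77/109


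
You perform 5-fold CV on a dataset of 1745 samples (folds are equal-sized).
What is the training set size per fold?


Each validation fold has 1745/5 = 349 samples. Training set = 1745 - 349 = 1396.

1396


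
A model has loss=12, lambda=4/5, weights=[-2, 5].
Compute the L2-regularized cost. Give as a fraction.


L2 sq norm = sum(w^2) = 29. J = 12 + 4/5 * 29 = 176/5.

176/5


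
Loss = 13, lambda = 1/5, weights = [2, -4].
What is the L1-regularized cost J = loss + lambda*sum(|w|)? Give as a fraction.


L1 norm = sum(|w|) = 6. J = 13 + 1/5 * 6 = 71/5.

71/5


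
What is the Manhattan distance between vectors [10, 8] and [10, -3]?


d = sum of absolute differences: |10-10|=0 + |8--3|=11 = 11.

11


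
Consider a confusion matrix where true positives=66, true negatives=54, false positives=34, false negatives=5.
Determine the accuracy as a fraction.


Accuracy = (TP + TN) / (TP + TN + FP + FN) = (66 + 54) / 159 = 40/53.

40/53


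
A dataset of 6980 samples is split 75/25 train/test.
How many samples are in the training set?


Test set = 6980 * 25% = 1745. Training set = 6980 - 1745 = 5235.

5235


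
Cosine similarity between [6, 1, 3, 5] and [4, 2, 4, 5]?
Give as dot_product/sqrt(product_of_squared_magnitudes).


dot = 63. |a|^2 = 71, |b|^2 = 61. cos = 63/sqrt(4331).

63/sqrt(4331)


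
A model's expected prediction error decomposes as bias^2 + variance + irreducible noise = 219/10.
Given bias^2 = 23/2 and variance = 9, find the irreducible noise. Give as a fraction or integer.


Total error = bias^2 + variance + irreducible noise. So irreducible noise = 219/10 - 23/2 - 9 = 7/5.

7/5


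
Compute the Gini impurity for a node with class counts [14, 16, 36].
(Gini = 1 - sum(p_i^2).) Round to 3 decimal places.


Total = 66. Proportions: 14/66, 16/66, 36/66. sum(p_i^2) = 0.4013. Gini = 1 - 0.4013 = 0.5987, which rounds to 0.599.

0.599


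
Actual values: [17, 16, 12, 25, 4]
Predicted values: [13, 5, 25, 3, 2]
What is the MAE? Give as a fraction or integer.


MAE = (1/5) * (|17-13|=4 + |16-5|=11 + |12-25|=13 + |25-3|=22 + |4-2|=2). Sum = 52. MAE = 52/5.

52/5


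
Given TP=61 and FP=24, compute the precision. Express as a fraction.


Precision = TP / (TP + FP) = 61 / 85 = 61/85.

61/85


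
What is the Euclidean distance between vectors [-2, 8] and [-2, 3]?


d = sqrt(sum of squared differences). (-2--2)^2=0, (8-3)^2=25. Sum = 25.

5


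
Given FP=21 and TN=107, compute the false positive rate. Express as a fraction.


FPR = FP / (FP + TN) = 21 / 128 = 21/128.

21/128


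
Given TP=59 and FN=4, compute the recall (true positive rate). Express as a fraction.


Recall = TP / (TP + FN) = 59 / 63 = 59/63.

59/63


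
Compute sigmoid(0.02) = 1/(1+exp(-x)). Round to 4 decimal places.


sigma(0.02) = 1/(1+e^(-0.02)) = 1/(1+0.980199) = 1/1.980199 = 0.5050.

0.5050


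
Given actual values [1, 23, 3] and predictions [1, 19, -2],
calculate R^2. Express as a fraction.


Mean(y) = 9. SS_res = 41. SS_tot = 296. R^2 = 1 - 41/(296) = 255/296.

255/296


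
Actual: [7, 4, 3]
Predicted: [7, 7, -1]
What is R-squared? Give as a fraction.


Mean(y) = 14/3. SS_res = 25. SS_tot = 26/3. R^2 = 1 - 25/(26/3) = -49/26.

-49/26


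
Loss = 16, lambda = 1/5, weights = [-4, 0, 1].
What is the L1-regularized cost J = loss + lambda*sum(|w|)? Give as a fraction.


L1 norm = sum(|w|) = 5. J = 16 + 1/5 * 5 = 17.

17


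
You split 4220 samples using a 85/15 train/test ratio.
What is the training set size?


Test set = 4220 * 15% = 633. Training set = 4220 - 633 = 3587.

3587


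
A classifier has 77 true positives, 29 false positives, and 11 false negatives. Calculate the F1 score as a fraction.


Precision = 77/106 = 77/106. Recall = 77/88 = 7/8. F1 = 2*P*R/(P+R) = 77/97.

77/97


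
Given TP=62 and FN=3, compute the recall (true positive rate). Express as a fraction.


Recall = TP / (TP + FN) = 62 / 65 = 62/65.

62/65


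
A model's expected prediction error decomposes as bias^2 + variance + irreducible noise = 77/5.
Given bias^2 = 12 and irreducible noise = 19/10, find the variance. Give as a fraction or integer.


Total error = bias^2 + variance + irreducible noise. So variance = 77/5 - 12 - 19/10 = 3/2.

3/2


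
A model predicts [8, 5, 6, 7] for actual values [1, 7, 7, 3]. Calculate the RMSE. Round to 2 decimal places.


MSE = 17.5000. RMSE = sqrt(17.5000) = 4.18.

4.18


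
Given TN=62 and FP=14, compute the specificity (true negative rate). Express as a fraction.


Specificity = TN / (TN + FP) = 62 / 76 = 31/38.

31/38


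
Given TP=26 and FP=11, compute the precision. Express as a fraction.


Precision = TP / (TP + FP) = 26 / 37 = 26/37.

26/37


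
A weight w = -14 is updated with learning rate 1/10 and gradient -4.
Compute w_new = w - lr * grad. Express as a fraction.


w_new = -14 - 1/10 * -4 = -14 - -2/5 = -68/5.

-68/5


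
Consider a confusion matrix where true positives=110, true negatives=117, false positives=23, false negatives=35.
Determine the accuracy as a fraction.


Accuracy = (TP + TN) / (TP + TN + FP + FN) = (110 + 117) / 285 = 227/285.

227/285


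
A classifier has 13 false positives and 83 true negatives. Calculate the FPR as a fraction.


FPR = FP / (FP + TN) = 13 / 96 = 13/96.

13/96


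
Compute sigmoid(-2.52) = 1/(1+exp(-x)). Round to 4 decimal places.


sigma(-2.52) = 1/(1+e^(2.52)) = 1/(1+12.428597) = 1/13.428597 = 0.0745.

0.0745


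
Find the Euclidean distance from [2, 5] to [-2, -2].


d = sqrt(sum of squared differences). (2--2)^2=16, (5--2)^2=49. Sum = 65.

sqrt(65)


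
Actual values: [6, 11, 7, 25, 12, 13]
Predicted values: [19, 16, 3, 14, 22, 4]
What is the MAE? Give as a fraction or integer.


MAE = (1/6) * (|6-19|=13 + |11-16|=5 + |7-3|=4 + |25-14|=11 + |12-22|=10 + |13-4|=9). Sum = 52. MAE = 26/3.

26/3


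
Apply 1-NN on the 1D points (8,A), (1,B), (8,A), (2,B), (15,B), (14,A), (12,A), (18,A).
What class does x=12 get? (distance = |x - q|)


Distances: |8-12|=4, |1-12|=11, |8-12|=4, |2-12|=10, |15-12|=3, |14-12|=2, |12-12|=0, |18-12|=6. 1 nearest: (12,A). Counts: {'A': 1}. Majority class: A.

A


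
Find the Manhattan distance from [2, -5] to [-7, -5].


d = sum of absolute differences: |2--7|=9 + |-5--5|=0 = 9.

9


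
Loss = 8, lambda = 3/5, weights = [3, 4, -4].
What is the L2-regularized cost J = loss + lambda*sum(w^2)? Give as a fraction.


L2 sq norm = sum(w^2) = 41. J = 8 + 3/5 * 41 = 163/5.

163/5


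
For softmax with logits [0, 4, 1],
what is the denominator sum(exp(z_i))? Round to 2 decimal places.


Denom = e^0=1.0000 + e^4=54.5982 + e^1=2.7183. Sum = 58.3165, which rounds to 58.32.

58.32


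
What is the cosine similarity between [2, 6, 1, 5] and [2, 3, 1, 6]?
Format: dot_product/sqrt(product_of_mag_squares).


dot = 53. |a|^2 = 66, |b|^2 = 50. cos = 53/sqrt(3300).

53/sqrt(3300)


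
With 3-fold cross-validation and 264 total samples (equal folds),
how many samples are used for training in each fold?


Each validation fold has 264/3 = 88 samples. Training set = 264 - 88 = 176.

176


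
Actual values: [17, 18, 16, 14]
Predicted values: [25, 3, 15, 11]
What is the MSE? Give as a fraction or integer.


MSE = (1/4) * ((17-25)^2=64 + (18-3)^2=225 + (16-15)^2=1 + (14-11)^2=9). Sum = 299. MSE = 299/4.

299/4


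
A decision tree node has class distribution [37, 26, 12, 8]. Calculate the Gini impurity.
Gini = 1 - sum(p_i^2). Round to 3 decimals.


Total = 83. Proportions: 37/83, 26/83, 12/83, 8/83. sum(p_i^2) = 0.3270. Gini = 1 - 0.3270 = 0.6730, which rounds to 0.673.

0.673


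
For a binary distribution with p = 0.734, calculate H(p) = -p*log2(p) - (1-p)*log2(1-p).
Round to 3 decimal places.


H = -0.734*log2(0.734) - 0.266*log2(0.266) = 0.836.

0.836


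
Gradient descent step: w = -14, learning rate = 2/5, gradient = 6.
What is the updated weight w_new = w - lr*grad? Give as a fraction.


w_new = -14 - 2/5 * 6 = -14 - 12/5 = -82/5.

-82/5


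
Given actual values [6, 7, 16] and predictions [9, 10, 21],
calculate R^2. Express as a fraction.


Mean(y) = 29/3. SS_res = 43. SS_tot = 182/3. R^2 = 1 - 43/(182/3) = 53/182.

53/182


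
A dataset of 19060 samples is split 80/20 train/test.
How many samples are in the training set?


Test set = 19060 * 20% = 3812. Training set = 19060 - 3812 = 15248.

15248


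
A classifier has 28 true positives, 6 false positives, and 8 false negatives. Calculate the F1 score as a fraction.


Precision = 28/34 = 14/17. Recall = 28/36 = 7/9. F1 = 2*P*R/(P+R) = 4/5.

4/5


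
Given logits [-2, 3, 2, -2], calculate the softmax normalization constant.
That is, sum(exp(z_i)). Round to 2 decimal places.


Denom = e^-2=0.1353 + e^3=20.0855 + e^2=7.3891 + e^-2=0.1353. Sum = 27.7452, which rounds to 27.75.

27.75


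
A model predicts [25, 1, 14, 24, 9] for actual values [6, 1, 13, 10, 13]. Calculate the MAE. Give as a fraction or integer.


MAE = (1/5) * (|6-25|=19 + |1-1|=0 + |13-14|=1 + |10-24|=14 + |13-9|=4). Sum = 38. MAE = 38/5.

38/5


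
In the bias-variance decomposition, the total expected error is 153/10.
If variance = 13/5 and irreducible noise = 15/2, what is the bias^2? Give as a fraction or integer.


Total error = bias^2 + variance + irreducible noise. So bias^2 = 153/10 - 13/5 - 15/2 = 26/5.

26/5


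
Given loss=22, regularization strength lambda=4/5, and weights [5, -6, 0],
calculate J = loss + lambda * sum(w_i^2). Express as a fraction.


L2 sq norm = sum(w^2) = 61. J = 22 + 4/5 * 61 = 354/5.

354/5


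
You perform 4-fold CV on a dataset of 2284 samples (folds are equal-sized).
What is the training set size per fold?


Each validation fold has 2284/4 = 571 samples. Training set = 2284 - 571 = 1713.

1713


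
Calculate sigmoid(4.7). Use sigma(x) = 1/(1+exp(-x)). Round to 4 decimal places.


sigma(4.7) = 1/(1+e^(-4.7)) = 1/(1+0.009095) = 1/1.009095 = 0.9910.

0.9910
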